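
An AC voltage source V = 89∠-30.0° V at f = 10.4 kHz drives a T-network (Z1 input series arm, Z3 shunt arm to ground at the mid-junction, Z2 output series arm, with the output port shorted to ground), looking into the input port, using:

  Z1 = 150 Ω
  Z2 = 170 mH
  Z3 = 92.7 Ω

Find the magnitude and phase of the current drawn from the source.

Step 1 — Angular frequency: ω = 2π·f = 2π·1.04e+04 = 6.535e+04 rad/s.
Step 2 — Component impedances:
  Z1: Z = R = 150 Ω
  Z2: Z = jωL = j·6.535e+04·0.17 = 0 + j1.111e+04 Ω
  Z3: Z = R = 92.7 Ω
Step 3 — With the output port shorted to ground, the output series arm Z2 runs from the junction to ground; the shunt arm Z3 also runs from the junction to ground. They appear in parallel: Z3 || Z2 = 92.69 + j0.7735 Ω.
Step 4 — Series with input arm Z1: Z_in = Z1 + (Z3 || Z2) = 242.7 + j0.7735 Ω = 242.7∠0.2° Ω.
Step 5 — Source phasor: V = 89∠-30.0° V = 77.08 - j44.5 V.
Step 6 — Ohm's law: I = V / Z_total = (77.08 - j44.5) / (242.7 + j0.7735) = 0.317 - j0.1844 A.
Step 7 — Convert to polar: |I| = 0.3667 A, ∠I = -30.2°.

I = 0.3667∠-30.2° A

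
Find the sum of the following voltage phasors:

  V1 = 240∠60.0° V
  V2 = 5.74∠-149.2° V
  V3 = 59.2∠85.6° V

Step 1 — Convert each phasor to rectangular form:
  V1 = 240·(cos(60.0°) + j·sin(60.0°)) = 120 + j207.8 V
  V2 = 5.74·(cos(-149.2°) + j·sin(-149.2°)) = -4.93 - j2.939 V
  V3 = 59.2·(cos(85.6°) + j·sin(85.6°)) = 4.542 + j59.03 V
Step 2 — Sum components: V_total = 119.6 + j263.9 V.
Step 3 — Convert to polar: |V_total| = 289.8 V, ∠V_total = 65.6°.

V_total = 289.8∠65.6° V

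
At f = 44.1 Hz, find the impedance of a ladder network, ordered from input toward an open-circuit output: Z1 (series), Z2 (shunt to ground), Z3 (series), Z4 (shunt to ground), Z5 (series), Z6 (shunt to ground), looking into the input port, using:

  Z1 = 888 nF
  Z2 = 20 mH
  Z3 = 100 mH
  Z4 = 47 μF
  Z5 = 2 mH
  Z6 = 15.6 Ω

Step 1 — Angular frequency: ω = 2π·f = 2π·44.1 = 277.1 rad/s.
Step 2 — Component impedances:
  Z1: Z = 1/(jωC) = -j/(ω·C) = 0 - j4064 Ω
  Z2: Z = jωL = j·277.1·0.02 = 0 + j5.542 Ω
  Z3: Z = jωL = j·277.1·0.1 = 0 + j27.71 Ω
  Z4: Z = 1/(jωC) = -j/(ω·C) = 0 - j76.79 Ω
  Z5: Z = jωL = j·277.1·0.002 = 0 + j0.5542 Ω
  Z6: Z = R = 15.6 Ω
Step 3 — Ladder network (open output): work backward from the far end, alternating series and parallel combinations. Z_in = 0.3976 - j4059 Ω = 4059∠-90.0° Ω.

Z = 0.3976 - j4059 Ω = 4059∠-90.0° Ω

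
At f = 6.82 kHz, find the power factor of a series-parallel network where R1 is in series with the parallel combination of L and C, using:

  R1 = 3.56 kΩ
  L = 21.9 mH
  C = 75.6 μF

Step 1 — Angular frequency: ω = 2π·f = 2π·6820 = 4.285e+04 rad/s.
Step 2 — Component impedances:
  R1: Z = R = 3560 Ω
  L: Z = jωL = j·4.285e+04·0.0219 = 0 + j938.4 Ω
  C: Z = 1/(jωC) = -j/(ω·C) = 0 - j0.3087 Ω
Step 3 — Parallel branch: L || C = 1/(1/L + 1/C) = 0 - j0.3088 Ω.
Step 4 — Series with R1: Z_total = R1 + (L || C) = 3560 - j0.3088 Ω = 3560∠-0.0° Ω.
Step 5 — Power factor: PF = cos(φ) = Re(Z)/|Z| = 3560/3560 = 1.
Step 6 — Type: Im(Z) = -0.3088 ⇒ leading (phase φ = -0.0°).

PF = 1 (leading, φ = -0.0°)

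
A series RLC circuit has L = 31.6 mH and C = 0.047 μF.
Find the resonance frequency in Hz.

Step 1 — Resonance condition Im(Z)=0 gives ω₀ = 1/√(LC).
Step 2 — ω₀ = 1/√(0.0316·4.7e-08) = 2.595e+04 rad/s.
Step 3 — f₀ = ω₀/(2π) = 4130 Hz.

f₀ = 4130 Hz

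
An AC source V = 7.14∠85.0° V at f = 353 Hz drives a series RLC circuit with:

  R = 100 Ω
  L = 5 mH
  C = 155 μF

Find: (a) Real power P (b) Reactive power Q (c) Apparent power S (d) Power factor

Step 1 — Angular frequency: ω = 2π·f = 2π·353 = 2218 rad/s.
Step 2 — Component impedances:
  R: Z = R = 100 Ω
  L: Z = jωL = j·2218·0.005 = 0 + j11.09 Ω
  C: Z = 1/(jωC) = -j/(ω·C) = 0 - j2.909 Ω
Step 3 — Series combination: Z_total = R + L + C = 100 + j8.181 Ω = 100.3∠4.7° Ω.
Step 4 — Source phasor: V = 7.14∠85.0° V = 0.6223 + j7.113 V.
Step 5 — Current: I = V / Z = 0.01196 + j0.07015 A = 0.07116∠80.3° A.
Step 6 — Complex power: S = V·I* = 0.5064 + j0.04143 VA.
Step 7 — Real power: P = Re(S) = 0.5064 W.
Step 8 — Reactive power: Q = Im(S) = 0.04143 VAR.
Step 9 — Apparent power: |S| = 0.5081 VA.
Step 10 — Power factor: PF = P/|S| = 0.9967 (lagging).

(a) P = 0.5064 W  (b) Q = 0.04143 VAR  (c) S = 0.5081 VA  (d) PF = 0.9967 (lagging)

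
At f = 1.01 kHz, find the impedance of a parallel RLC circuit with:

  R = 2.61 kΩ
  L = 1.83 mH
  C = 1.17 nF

Step 1 — Angular frequency: ω = 2π·f = 2π·1010 = 6346 rad/s.
Step 2 — Component impedances:
  R: Z = R = 2610 Ω
  L: Z = jωL = j·6346·0.00183 = 0 + j11.61 Ω
  C: Z = 1/(jωC) = -j/(ω·C) = 0 - j1.347e+05 Ω
Step 3 — Parallel combination: 1/Z_total = 1/R + 1/L + 1/C; Z_total = 0.05168 + j11.61 Ω = 11.61∠89.7° Ω.

Z = 0.05168 + j11.61 Ω = 11.61∠89.7° Ω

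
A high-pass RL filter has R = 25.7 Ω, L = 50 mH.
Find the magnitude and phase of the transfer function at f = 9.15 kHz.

Step 1 — Angular frequency: ω = 2π·9150 = 5.749e+04 rad/s.
Step 2 — Transfer function: H(jω) = jωL/(R + jωL).
Step 3 — Numerator jωL = j·2875; denominator R + jωL = 25.7 + j2875.
Step 4 — H = 0.9999 + j0.00894.
Step 5 — Magnitude: |H| = 1 (-0.0 dB); phase: φ = 0.5°.

|H| = 1 (-0.0 dB), φ = 0.5°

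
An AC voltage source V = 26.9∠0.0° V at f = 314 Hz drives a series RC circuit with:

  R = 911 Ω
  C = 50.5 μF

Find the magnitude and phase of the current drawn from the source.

Step 1 — Angular frequency: ω = 2π·f = 2π·314 = 1973 rad/s.
Step 2 — Component impedances:
  R: Z = R = 911 Ω
  C: Z = 1/(jωC) = -j/(ω·C) = 0 - j10.04 Ω
Step 3 — Series combination: Z_total = R + C = 911 - j10.04 Ω = 911.1∠-0.6° Ω.
Step 4 — Source phasor: V = 26.9∠0.0° V = 26.9 V.
Step 5 — Ohm's law: I = V / Z_total = (26.9) / (911 - j10.04) = 0.02952 + j0.0003253 A.
Step 6 — Convert to polar: |I| = 0.02953 A, ∠I = 0.6°.

I = 0.02953∠0.6° A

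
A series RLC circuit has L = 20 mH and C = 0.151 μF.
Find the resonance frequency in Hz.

Step 1 — Resonance condition Im(Z)=0 gives ω₀ = 1/√(LC).
Step 2 — ω₀ = 1/√(0.02·1.51e-07) = 1.82e+04 rad/s.
Step 3 — f₀ = ω₀/(2π) = 2896 Hz.

f₀ = 2896 Hz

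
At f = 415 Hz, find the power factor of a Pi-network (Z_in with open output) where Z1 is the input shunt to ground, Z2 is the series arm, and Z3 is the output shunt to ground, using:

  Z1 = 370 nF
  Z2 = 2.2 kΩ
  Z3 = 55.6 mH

Step 1 — Angular frequency: ω = 2π·f = 2π·415 = 2608 rad/s.
Step 2 — Component impedances:
  Z1: Z = 1/(jωC) = -j/(ω·C) = 0 - j1037 Ω
  Z2: Z = R = 2200 Ω
  Z3: Z = jωL = j·2608·0.0556 = 0 + j145 Ω
Step 3 — With open output, the series arm Z2 and the output shunt Z3 appear in series to ground: Z2 + Z3 = 2200 + j145 Ω.
Step 4 — Parallel with input shunt Z1: Z_in = Z1 || (Z2 + Z3) = 419.5 - j866.5 Ω = 962.7∠-64.2° Ω.
Step 5 — Power factor: PF = cos(φ) = Re(Z)/|Z| = 419.45/962.71 = 0.4357.
Step 6 — Type: Im(Z) = -866.5 ⇒ leading (phase φ = -64.2°).

PF = 0.4357 (leading, φ = -64.2°)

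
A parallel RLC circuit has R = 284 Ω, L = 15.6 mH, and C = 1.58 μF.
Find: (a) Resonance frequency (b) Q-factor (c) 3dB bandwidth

Step 1 — Resonance: ω₀ = 1/√(LC) = 1/√(0.0156·1.58e-06) = 6370 rad/s.
Step 2 — f₀ = ω₀/(2π) = 1014 Hz.
Step 3 — Parallel Q: Q = R/(ω₀L) = 284/(6370·0.0156) = 2.858.
Step 4 — Bandwidth: Δω = ω₀/Q = 2229 rad/s; BW = Δω/(2π) = 354.7 Hz.

(a) f₀ = 1014 Hz  (b) Q = 2.858  (c) BW = 354.7 Hz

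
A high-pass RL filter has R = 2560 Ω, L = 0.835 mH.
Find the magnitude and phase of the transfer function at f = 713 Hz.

Step 1 — Angular frequency: ω = 2π·713 = 4480 rad/s.
Step 2 — Transfer function: H(jω) = jωL/(R + jωL).
Step 3 — Numerator jωL = j·3.741; denominator R + jωL = 2560 + j3.741.
Step 4 — H = 2.135e-06 + j0.001461.
Step 5 — Magnitude: |H| = 0.001461 (-56.7 dB); phase: φ = 89.9°.

|H| = 0.001461 (-56.7 dB), φ = 89.9°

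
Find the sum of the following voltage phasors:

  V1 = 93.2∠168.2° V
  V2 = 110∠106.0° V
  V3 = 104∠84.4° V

Step 1 — Convert each phasor to rectangular form:
  V1 = 93.2·(cos(168.2°) + j·sin(168.2°)) = -91.23 + j19.06 V
  V2 = 110·(cos(106.0°) + j·sin(106.0°)) = -30.32 + j105.7 V
  V3 = 104·(cos(84.4°) + j·sin(84.4°)) = 10.15 + j103.5 V
Step 2 — Sum components: V_total = -111.4 + j228.3 V.
Step 3 — Convert to polar: |V_total| = 254 V, ∠V_total = 116.0°.

V_total = 254∠116.0° V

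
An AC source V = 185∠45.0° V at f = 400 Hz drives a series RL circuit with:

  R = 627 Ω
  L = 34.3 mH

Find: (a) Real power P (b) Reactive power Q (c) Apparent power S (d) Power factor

Step 1 — Angular frequency: ω = 2π·f = 2π·400 = 2513 rad/s.
Step 2 — Component impedances:
  R: Z = R = 627 Ω
  L: Z = jωL = j·2513·0.0343 = 0 + j86.21 Ω
Step 3 — Series combination: Z_total = R + L = 627 + j86.21 Ω = 632.9∠7.8° Ω.
Step 4 — Source phasor: V = 185∠45.0° V = 130.8 + j130.8 V.
Step 5 — Current: I = V / Z = 0.2329 + j0.1766 A = 0.2923∠37.2° A.
Step 6 — Complex power: S = V·I* = 53.57 + j7.366 VA.
Step 7 — Real power: P = Re(S) = 53.57 W.
Step 8 — Reactive power: Q = Im(S) = 7.366 VAR.
Step 9 — Apparent power: |S| = 54.08 VA.
Step 10 — Power factor: PF = P/|S| = 0.9907 (lagging).

(a) P = 53.57 W  (b) Q = 7.366 VAR  (c) S = 54.08 VA  (d) PF = 0.9907 (lagging)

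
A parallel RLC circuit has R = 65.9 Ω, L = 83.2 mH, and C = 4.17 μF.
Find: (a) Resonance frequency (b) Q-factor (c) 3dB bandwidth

Step 1 — Resonance: ω₀ = 1/√(LC) = 1/√(0.0832·4.17e-06) = 1698 rad/s.
Step 2 — f₀ = ω₀/(2π) = 270.2 Hz.
Step 3 — Parallel Q: Q = R/(ω₀L) = 65.9/(1698·0.0832) = 0.4665.
Step 4 — Bandwidth: Δω = ω₀/Q = 3639 rad/s; BW = Δω/(2π) = 579.2 Hz.

(a) f₀ = 270.2 Hz  (b) Q = 0.4665  (c) BW = 579.2 Hz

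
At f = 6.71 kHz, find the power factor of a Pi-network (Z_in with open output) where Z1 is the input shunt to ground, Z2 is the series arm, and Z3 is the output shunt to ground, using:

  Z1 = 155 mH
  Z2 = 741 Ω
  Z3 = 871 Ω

Step 1 — Angular frequency: ω = 2π·f = 2π·6710 = 4.216e+04 rad/s.
Step 2 — Component impedances:
  Z1: Z = jωL = j·4.216e+04·0.155 = 0 + j6535 Ω
  Z2: Z = R = 741 Ω
  Z3: Z = R = 871 Ω
Step 3 — With open output, the series arm Z2 and the output shunt Z3 appear in series to ground: Z2 + Z3 = 1612 Ω.
Step 4 — Parallel with input shunt Z1: Z_in = Z1 || (Z2 + Z3) = 1520 + j374.8 Ω = 1565∠13.9° Ω.
Step 5 — Power factor: PF = cos(φ) = Re(Z)/|Z| = 1519.5/1565.1 = 0.9709.
Step 6 — Type: Im(Z) = 374.8 ⇒ lagging (phase φ = 13.9°).

PF = 0.9709 (lagging, φ = 13.9°)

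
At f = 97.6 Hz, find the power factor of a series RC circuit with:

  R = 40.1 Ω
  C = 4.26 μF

Step 1 — Angular frequency: ω = 2π·f = 2π·97.6 = 613.2 rad/s.
Step 2 — Component impedances:
  R: Z = R = 40.1 Ω
  C: Z = 1/(jωC) = -j/(ω·C) = 0 - j382.8 Ω
Step 3 — Series combination: Z_total = R + C = 40.1 - j382.8 Ω = 384.9∠-84.0° Ω.
Step 4 — Power factor: PF = cos(φ) = Re(Z)/|Z| = 40.1/384.9 = 0.1042.
Step 5 — Type: Im(Z) = -382.8 ⇒ leading (phase φ = -84.0°).

PF = 0.1042 (leading, φ = -84.0°)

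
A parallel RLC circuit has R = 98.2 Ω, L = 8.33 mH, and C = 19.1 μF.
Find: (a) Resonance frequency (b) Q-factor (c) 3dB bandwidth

Step 1 — Resonance: ω₀ = 1/√(LC) = 1/√(0.00833·1.91e-05) = 2507 rad/s.
Step 2 — f₀ = ω₀/(2π) = 399 Hz.
Step 3 — Parallel Q: Q = R/(ω₀L) = 98.2/(2507·0.00833) = 4.702.
Step 4 — Bandwidth: Δω = ω₀/Q = 533.2 rad/s; BW = Δω/(2π) = 84.85 Hz.

(a) f₀ = 399 Hz  (b) Q = 4.702  (c) BW = 84.85 Hz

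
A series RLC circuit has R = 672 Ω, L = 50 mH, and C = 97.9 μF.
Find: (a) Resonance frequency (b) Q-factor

Step 1 — Resonance condition Im(Z)=0 gives ω₀ = 1/√(LC).
Step 2 — ω₀ = 1/√(0.05·9.79e-05) = 452 rad/s.
Step 3 — f₀ = ω₀/(2π) = 71.94 Hz.
Step 4 — Series Q: Q = ω₀L/R = 452·0.05/672 = 0.03363.

(a) f₀ = 71.94 Hz  (b) Q = 0.03363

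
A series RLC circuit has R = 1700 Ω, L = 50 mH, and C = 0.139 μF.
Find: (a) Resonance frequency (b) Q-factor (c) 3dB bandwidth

Step 1 — Resonance condition Im(Z)=0 gives ω₀ = 1/√(LC).
Step 2 — ω₀ = 1/√(0.05·1.39e-07) = 1.2e+04 rad/s.
Step 3 — f₀ = ω₀/(2π) = 1909 Hz.
Step 4 — Series Q: Q = ω₀L/R = 1.2e+04·0.05/1700 = 0.3528.
Step 5 — 3dB bandwidth: Δω = ω₀/Q = 3.4e+04 rad/s; BW = Δω/(2π) = 5411 Hz.

(a) f₀ = 1909 Hz  (b) Q = 0.3528  (c) BW = 5411 Hz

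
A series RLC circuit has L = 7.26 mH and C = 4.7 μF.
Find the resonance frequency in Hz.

Step 1 — Resonance condition Im(Z)=0 gives ω₀ = 1/√(LC).
Step 2 — ω₀ = 1/√(0.00726·4.7e-06) = 5414 rad/s.
Step 3 — f₀ = ω₀/(2π) = 861.6 Hz.

f₀ = 861.6 Hz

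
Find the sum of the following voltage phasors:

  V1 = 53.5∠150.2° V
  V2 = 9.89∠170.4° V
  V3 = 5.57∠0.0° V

Step 1 — Convert each phasor to rectangular form:
  V1 = 53.5·(cos(150.2°) + j·sin(150.2°)) = -46.43 + j26.59 V
  V2 = 9.89·(cos(170.4°) + j·sin(170.4°)) = -9.752 + j1.649 V
  V3 = 5.57·(cos(0.0°) + j·sin(0.0°)) = 5.57 V
Step 2 — Sum components: V_total = -50.61 + j28.24 V.
Step 3 — Convert to polar: |V_total| = 57.95 V, ∠V_total = 150.8°.

V_total = 57.95∠150.8° V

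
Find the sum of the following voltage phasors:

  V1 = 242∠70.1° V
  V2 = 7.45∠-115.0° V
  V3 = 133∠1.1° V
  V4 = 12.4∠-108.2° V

Step 1 — Convert each phasor to rectangular form:
  V1 = 242·(cos(70.1°) + j·sin(70.1°)) = 82.37 + j227.5 V
  V2 = 7.45·(cos(-115.0°) + j·sin(-115.0°)) = -3.149 - j6.752 V
  V3 = 133·(cos(1.1°) + j·sin(1.1°)) = 133 + j2.553 V
  V4 = 12.4·(cos(-108.2°) + j·sin(-108.2°)) = -3.873 - j11.78 V
Step 2 — Sum components: V_total = 208.3 + j211.6 V.
Step 3 — Convert to polar: |V_total| = 296.9 V, ∠V_total = 45.4°.

V_total = 296.9∠45.4° V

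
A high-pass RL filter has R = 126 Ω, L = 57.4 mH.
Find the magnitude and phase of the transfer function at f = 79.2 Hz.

Step 1 — Angular frequency: ω = 2π·79.2 = 497.6 rad/s.
Step 2 — Transfer function: H(jω) = jωL/(R + jωL).
Step 3 — Numerator jωL = j·28.56; denominator R + jωL = 126 + j28.56.
Step 4 — H = 0.04888 + j0.2156.
Step 5 — Magnitude: |H| = 0.2211 (-13.1 dB); phase: φ = 77.2°.

|H| = 0.2211 (-13.1 dB), φ = 77.2°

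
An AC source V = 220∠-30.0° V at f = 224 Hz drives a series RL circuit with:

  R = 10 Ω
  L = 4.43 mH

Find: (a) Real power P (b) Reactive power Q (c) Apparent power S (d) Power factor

Step 1 — Angular frequency: ω = 2π·f = 2π·224 = 1407 rad/s.
Step 2 — Component impedances:
  R: Z = R = 10 Ω
  L: Z = jωL = j·1407·0.00443 = 0 + j6.235 Ω
Step 3 — Series combination: Z_total = R + L = 10 + j6.235 Ω = 11.78∠31.9° Ω.
Step 4 — Source phasor: V = 220∠-30.0° V = 190.5 - j110 V.
Step 5 — Current: I = V / Z = 8.781 - j16.47 A = 18.67∠-61.9° A.
Step 6 — Complex power: S = V·I* = 3485 + j2173 VA.
Step 7 — Real power: P = Re(S) = 3485 W.
Step 8 — Reactive power: Q = Im(S) = 2173 VAR.
Step 9 — Apparent power: |S| = 4107 VA.
Step 10 — Power factor: PF = P/|S| = 0.8486 (lagging).

(a) P = 3485 W  (b) Q = 2173 VAR  (c) S = 4107 VA  (d) PF = 0.8486 (lagging)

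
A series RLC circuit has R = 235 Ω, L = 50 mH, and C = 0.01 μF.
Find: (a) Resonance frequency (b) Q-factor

Step 1 — Resonance condition Im(Z)=0 gives ω₀ = 1/√(LC).
Step 2 — ω₀ = 1/√(0.05·1e-08) = 4.472e+04 rad/s.
Step 3 — f₀ = ω₀/(2π) = 7118 Hz.
Step 4 — Series Q: Q = ω₀L/R = 4.472e+04·0.05/235 = 9.515.

(a) f₀ = 7118 Hz  (b) Q = 9.515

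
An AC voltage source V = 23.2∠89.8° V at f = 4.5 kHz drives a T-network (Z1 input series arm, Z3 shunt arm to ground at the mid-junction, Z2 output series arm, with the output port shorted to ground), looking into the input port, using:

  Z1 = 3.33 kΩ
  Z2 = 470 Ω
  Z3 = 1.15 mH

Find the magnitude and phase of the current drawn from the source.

Step 1 — Angular frequency: ω = 2π·f = 2π·4500 = 2.827e+04 rad/s.
Step 2 — Component impedances:
  Z1: Z = R = 3330 Ω
  Z2: Z = R = 470 Ω
  Z3: Z = jωL = j·2.827e+04·0.00115 = 0 + j32.52 Ω
Step 3 — With the output port shorted to ground, the output series arm Z2 runs from the junction to ground; the shunt arm Z3 also runs from the junction to ground. They appear in parallel: Z3 || Z2 = 2.239 + j32.36 Ω.
Step 4 — Series with input arm Z1: Z_in = Z1 + (Z3 || Z2) = 3332 + j32.36 Ω = 3332∠0.6° Ω.
Step 5 — Source phasor: V = 23.2∠89.8° V = 0.08098 + j23.2 V.
Step 6 — Ohm's law: I = V / Z_total = (0.08098 + j23.2) / (3332 + j32.36) = 9.191e-05 + j0.006961 A.
Step 7 — Convert to polar: |I| = 0.006962 A, ∠I = 89.2°.

I = 0.006962∠89.2° A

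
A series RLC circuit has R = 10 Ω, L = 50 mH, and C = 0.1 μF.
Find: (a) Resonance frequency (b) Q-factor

Step 1 — Resonance condition Im(Z)=0 gives ω₀ = 1/√(LC).
Step 2 — ω₀ = 1/√(0.05·1e-07) = 1.414e+04 rad/s.
Step 3 — f₀ = ω₀/(2π) = 2251 Hz.
Step 4 — Series Q: Q = ω₀L/R = 1.414e+04·0.05/10 = 70.71.

(a) f₀ = 2251 Hz  (b) Q = 70.71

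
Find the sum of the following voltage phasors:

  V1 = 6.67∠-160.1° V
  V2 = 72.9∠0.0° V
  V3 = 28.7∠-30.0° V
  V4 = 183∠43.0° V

Step 1 — Convert each phasor to rectangular form:
  V1 = 6.67·(cos(-160.1°) + j·sin(-160.1°)) = -6.272 - j2.27 V
  V2 = 72.9·(cos(0.0°) + j·sin(0.0°)) = 72.9 V
  V3 = 28.7·(cos(-30.0°) + j·sin(-30.0°)) = 24.85 - j14.35 V
  V4 = 183·(cos(43.0°) + j·sin(43.0°)) = 133.8 + j124.8 V
Step 2 — Sum components: V_total = 225.3 + j108.2 V.
Step 3 — Convert to polar: |V_total| = 249.9 V, ∠V_total = 25.6°.

V_total = 249.9∠25.6° V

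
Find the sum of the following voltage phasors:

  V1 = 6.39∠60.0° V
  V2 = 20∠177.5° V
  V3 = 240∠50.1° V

Step 1 — Convert each phasor to rectangular form:
  V1 = 6.39·(cos(60.0°) + j·sin(60.0°)) = 3.195 + j5.534 V
  V2 = 20·(cos(177.5°) + j·sin(177.5°)) = -19.98 + j0.8724 V
  V3 = 240·(cos(50.1°) + j·sin(50.1°)) = 153.9 + j184.1 V
Step 2 — Sum components: V_total = 137.2 + j190.5 V.
Step 3 — Convert to polar: |V_total| = 234.8 V, ∠V_total = 54.2°.

V_total = 234.8∠54.2° V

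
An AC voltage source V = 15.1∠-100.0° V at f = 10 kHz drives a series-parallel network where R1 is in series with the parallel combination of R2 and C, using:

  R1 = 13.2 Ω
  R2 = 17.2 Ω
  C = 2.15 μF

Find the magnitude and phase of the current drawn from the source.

Step 1 — Angular frequency: ω = 2π·f = 2π·1e+04 = 6.283e+04 rad/s.
Step 2 — Component impedances:
  R1: Z = R = 13.2 Ω
  R2: Z = R = 17.2 Ω
  C: Z = 1/(jωC) = -j/(ω·C) = 0 - j7.403 Ω
Step 3 — Parallel branch: R2 || C = 1/(1/R2 + 1/C) = 2.688 - j6.246 Ω.
Step 4 — Series with R1: Z_total = R1 + (R2 || C) = 15.89 - j6.246 Ω = 17.07∠-21.5° Ω.
Step 5 — Source phasor: V = 15.1∠-100.0° V = -2.622 - j14.87 V.
Step 6 — Ohm's law: I = V / Z_total = (-2.622 - j14.87) / (15.89 - j6.246) = 0.1757 - j0.8669 A.
Step 7 — Convert to polar: |I| = 0.8845 A, ∠I = -78.5°.

I = 0.8845∠-78.5° A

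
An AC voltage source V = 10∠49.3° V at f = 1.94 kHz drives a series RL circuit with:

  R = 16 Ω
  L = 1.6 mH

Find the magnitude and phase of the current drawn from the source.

Step 1 — Angular frequency: ω = 2π·f = 2π·1940 = 1.219e+04 rad/s.
Step 2 — Component impedances:
  R: Z = R = 16 Ω
  L: Z = jωL = j·1.219e+04·0.0016 = 0 + j19.5 Ω
Step 3 — Series combination: Z_total = R + L = 16 + j19.5 Ω = 25.23∠50.6° Ω.
Step 4 — Source phasor: V = 10∠49.3° V = 6.521 + j7.581 V.
Step 5 — Ohm's law: I = V / Z_total = (6.521 + j7.581) / (16 + j19.5) = 0.3963 - j0.009236 A.
Step 6 — Convert to polar: |I| = 0.3964 A, ∠I = -1.3°.

I = 0.3964∠-1.3° A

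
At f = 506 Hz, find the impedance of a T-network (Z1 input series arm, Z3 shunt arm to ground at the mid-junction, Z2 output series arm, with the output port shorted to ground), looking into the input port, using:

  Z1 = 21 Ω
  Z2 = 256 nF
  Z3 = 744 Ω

Step 1 — Angular frequency: ω = 2π·f = 2π·506 = 3179 rad/s.
Step 2 — Component impedances:
  Z1: Z = R = 21 Ω
  Z2: Z = 1/(jωC) = -j/(ω·C) = 0 - j1229 Ω
  Z3: Z = R = 744 Ω
Step 3 — With the output port shorted to ground, the output series arm Z2 runs from the junction to ground; the shunt arm Z3 also runs from the junction to ground. They appear in parallel: Z3 || Z2 = 544.4 - j329.6 Ω.
Step 4 — Series with input arm Z1: Z_in = Z1 + (Z3 || Z2) = 565.4 - j329.6 Ω = 654.5∠-30.2° Ω.

Z = 565.4 - j329.6 Ω = 654.5∠-30.2° Ω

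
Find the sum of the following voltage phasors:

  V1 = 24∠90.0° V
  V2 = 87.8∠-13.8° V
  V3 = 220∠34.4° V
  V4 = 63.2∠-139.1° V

Step 1 — Convert each phasor to rectangular form:
  V1 = 24·(cos(90.0°) + j·sin(90.0°)) = 0 + j24 V
  V2 = 87.8·(cos(-13.8°) + j·sin(-13.8°)) = 85.27 - j20.94 V
  V3 = 220·(cos(34.4°) + j·sin(34.4°)) = 181.5 + j124.3 V
  V4 = 63.2·(cos(-139.1°) + j·sin(-139.1°)) = -47.77 - j41.38 V
Step 2 — Sum components: V_total = 219 + j85.97 V.
Step 3 — Convert to polar: |V_total| = 235.3 V, ∠V_total = 21.4°.

V_total = 235.3∠21.4° V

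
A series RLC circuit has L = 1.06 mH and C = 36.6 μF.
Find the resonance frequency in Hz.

Step 1 — Resonance condition Im(Z)=0 gives ω₀ = 1/√(LC).
Step 2 — ω₀ = 1/√(0.00106·3.66e-05) = 5077 rad/s.
Step 3 — f₀ = ω₀/(2π) = 808 Hz.

f₀ = 808 Hz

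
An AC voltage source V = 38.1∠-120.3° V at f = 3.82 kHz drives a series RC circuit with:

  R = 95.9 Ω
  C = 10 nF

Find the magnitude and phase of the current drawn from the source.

Step 1 — Angular frequency: ω = 2π·f = 2π·3820 = 2.4e+04 rad/s.
Step 2 — Component impedances:
  R: Z = R = 95.9 Ω
  C: Z = 1/(jωC) = -j/(ω·C) = 0 - j4166 Ω
Step 3 — Series combination: Z_total = R + C = 95.9 - j4166 Ω = 4167∠-88.7° Ω.
Step 4 — Source phasor: V = 38.1∠-120.3° V = -19.22 - j32.9 V.
Step 5 — Ohm's law: I = V / Z_total = (-19.22 - j32.9) / (95.9 - j4166) = 0.007785 - j0.004793 A.
Step 6 — Convert to polar: |I| = 0.009142 A, ∠I = -31.6°.

I = 0.009142∠-31.6° A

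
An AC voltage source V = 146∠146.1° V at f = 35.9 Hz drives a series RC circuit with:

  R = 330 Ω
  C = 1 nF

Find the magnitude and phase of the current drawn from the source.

Step 1 — Angular frequency: ω = 2π·f = 2π·35.9 = 225.6 rad/s.
Step 2 — Component impedances:
  R: Z = R = 330 Ω
  C: Z = 1/(jωC) = -j/(ω·C) = 0 - j4.433e+06 Ω
Step 3 — Series combination: Z_total = R + C = 330 - j4.433e+06 Ω = 4.433e+06∠-90.0° Ω.
Step 4 — Source phasor: V = 146∠146.1° V = -121.2 + j81.43 V.
Step 5 — Ohm's law: I = V / Z_total = (-121.2 + j81.43) / (330 - j4.433e+06) = -1.837e-05 - j2.733e-05 A.
Step 6 — Convert to polar: |I| = 3.293e-05 A, ∠I = -123.9°.

I = 3.293e-05∠-123.9° A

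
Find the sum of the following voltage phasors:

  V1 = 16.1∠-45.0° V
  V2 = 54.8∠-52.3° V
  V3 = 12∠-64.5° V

Step 1 — Convert each phasor to rectangular form:
  V1 = 16.1·(cos(-45.0°) + j·sin(-45.0°)) = 11.38 - j11.38 V
  V2 = 54.8·(cos(-52.3°) + j·sin(-52.3°)) = 33.51 - j43.36 V
  V3 = 12·(cos(-64.5°) + j·sin(-64.5°)) = 5.166 - j10.83 V
Step 2 — Sum components: V_total = 50.06 - j65.57 V.
Step 3 — Convert to polar: |V_total| = 82.5 V, ∠V_total = -52.6°.

V_total = 82.5∠-52.6° V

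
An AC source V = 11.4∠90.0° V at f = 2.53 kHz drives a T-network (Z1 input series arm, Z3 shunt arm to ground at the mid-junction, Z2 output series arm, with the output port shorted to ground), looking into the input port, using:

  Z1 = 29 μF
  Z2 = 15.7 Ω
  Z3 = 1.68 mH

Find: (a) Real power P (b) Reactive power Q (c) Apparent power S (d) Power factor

Step 1 — Angular frequency: ω = 2π·f = 2π·2530 = 1.59e+04 rad/s.
Step 2 — Component impedances:
  Z1: Z = 1/(jωC) = -j/(ω·C) = 0 - j2.169 Ω
  Z2: Z = R = 15.7 Ω
  Z3: Z = jωL = j·1.59e+04·0.00168 = 0 + j26.71 Ω
Step 3 — With the output port shorted to ground, the output series arm Z2 runs from the junction to ground; the shunt arm Z3 also runs from the junction to ground. They appear in parallel: Z3 || Z2 = 11.67 + j6.859 Ω.
Step 4 — Series with input arm Z1: Z_in = Z1 + (Z3 || Z2) = 11.67 + j4.69 Ω = 12.57∠21.9° Ω.
Step 5 — Source phasor: V = 11.4∠90.0° V = 0 + j11.4 V.
Step 6 — Current: I = V / Z = 0.3381 + j0.8412 A = 0.9066∠68.1° A.
Step 7 — Complex power: S = V·I* = 9.589 + j3.854 VA.
Step 8 — Real power: P = Re(S) = 9.589 W.
Step 9 — Reactive power: Q = Im(S) = 3.854 VAR.
Step 10 — Apparent power: |S| = 10.33 VA.
Step 11 — Power factor: PF = P/|S| = 0.9278 (lagging).

(a) P = 9.589 W  (b) Q = 3.854 VAR  (c) S = 10.33 VA  (d) PF = 0.9278 (lagging)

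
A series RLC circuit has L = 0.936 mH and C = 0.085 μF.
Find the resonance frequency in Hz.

Step 1 — Resonance condition Im(Z)=0 gives ω₀ = 1/√(LC).
Step 2 — ω₀ = 1/√(0.000936·8.5e-08) = 1.121e+05 rad/s.
Step 3 — f₀ = ω₀/(2π) = 1.784e+04 Hz.

f₀ = 1.784e+04 Hz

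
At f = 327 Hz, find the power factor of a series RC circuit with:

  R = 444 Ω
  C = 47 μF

Step 1 — Angular frequency: ω = 2π·f = 2π·327 = 2055 rad/s.
Step 2 — Component impedances:
  R: Z = R = 444 Ω
  C: Z = 1/(jωC) = -j/(ω·C) = 0 - j10.36 Ω
Step 3 — Series combination: Z_total = R + C = 444 - j10.36 Ω = 444.1∠-1.3° Ω.
Step 4 — Power factor: PF = cos(φ) = Re(Z)/|Z| = 444/444.12 = 0.9997.
Step 5 — Type: Im(Z) = -10.36 ⇒ leading (phase φ = -1.3°).

PF = 0.9997 (leading, φ = -1.3°)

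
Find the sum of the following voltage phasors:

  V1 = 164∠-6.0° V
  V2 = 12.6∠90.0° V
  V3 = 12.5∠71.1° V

Step 1 — Convert each phasor to rectangular form:
  V1 = 164·(cos(-6.0°) + j·sin(-6.0°)) = 163.1 - j17.14 V
  V2 = 12.6·(cos(90.0°) + j·sin(90.0°)) = 0 + j12.6 V
  V3 = 12.5·(cos(71.1°) + j·sin(71.1°)) = 4.049 + j11.83 V
Step 2 — Sum components: V_total = 167.2 + j7.283 V.
Step 3 — Convert to polar: |V_total| = 167.3 V, ∠V_total = 2.5°.

V_total = 167.3∠2.5° V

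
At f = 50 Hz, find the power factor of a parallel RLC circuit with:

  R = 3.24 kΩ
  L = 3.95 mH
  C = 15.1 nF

Step 1 — Angular frequency: ω = 2π·f = 2π·50 = 314.2 rad/s.
Step 2 — Component impedances:
  R: Z = R = 3240 Ω
  L: Z = jωL = j·314.2·0.00395 = 0 + j1.241 Ω
  C: Z = 1/(jωC) = -j/(ω·C) = 0 - j2.108e+05 Ω
Step 3 — Parallel combination: 1/Z_total = 1/R + 1/L + 1/C; Z_total = 0.0004753 + j1.241 Ω = 1.241∠90.0° Ω.
Step 4 — Power factor: PF = cos(φ) = Re(Z)/|Z| = 0.0004753/1.241 = 0.000383.
Step 5 — Type: Im(Z) = 1.241 ⇒ lagging (phase φ = 90.0°).

PF = 0.000383 (lagging, φ = 90.0°)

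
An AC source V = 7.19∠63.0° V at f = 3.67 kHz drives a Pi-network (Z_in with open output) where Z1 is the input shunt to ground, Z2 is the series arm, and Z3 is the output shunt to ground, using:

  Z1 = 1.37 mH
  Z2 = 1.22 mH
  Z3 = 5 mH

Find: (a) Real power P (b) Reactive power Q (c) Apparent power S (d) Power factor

Step 1 — Angular frequency: ω = 2π·f = 2π·3670 = 2.306e+04 rad/s.
Step 2 — Component impedances:
  Z1: Z = jωL = j·2.306e+04·0.00137 = 0 + j31.59 Ω
  Z2: Z = jωL = j·2.306e+04·0.00122 = 0 + j28.13 Ω
  Z3: Z = jωL = j·2.306e+04·0.005 = 0 + j115.3 Ω
Step 3 — With open output, the series arm Z2 and the output shunt Z3 appear in series to ground: Z2 + Z3 = 0 + j143.4 Ω.
Step 4 — Parallel with input shunt Z1: Z_in = Z1 || (Z2 + Z3) = 0 + j25.89 Ω = 25.89∠90.0° Ω.
Step 5 — Source phasor: V = 7.19∠63.0° V = 3.264 + j6.406 V.
Step 6 — Current: I = V / Z = 0.2475 - j0.1261 A = 0.2777∠-27.0° A.
Step 7 — Complex power: S = V·I* = 0 + j1.997 VA.
Step 8 — Real power: P = Re(S) = 0 W.
Step 9 — Reactive power: Q = Im(S) = 1.997 VAR.
Step 10 — Apparent power: |S| = 1.997 VA.
Step 11 — Power factor: PF = P/|S| = 0 (lagging).

(a) P = 0 W  (b) Q = 1.997 VAR  (c) S = 1.997 VA  (d) PF = 0 (lagging)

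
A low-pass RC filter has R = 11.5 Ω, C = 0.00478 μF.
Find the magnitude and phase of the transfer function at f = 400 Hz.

Step 1 — Angular frequency: ω = 2π·400 = 2513 rad/s.
Step 2 — Transfer function: H(jω) = 1/(1 + jωRC).
Step 3 — Denominator: 1 + jωRC = 1 + j·2513·11.5·4.78e-09 = 1 + j0.0001382.
Step 4 — H = 1 - j0.0001382.
Step 5 — Magnitude: |H| = 1 (-0.0 dB); phase: φ = -0.0°.

|H| = 1 (-0.0 dB), φ = -0.0°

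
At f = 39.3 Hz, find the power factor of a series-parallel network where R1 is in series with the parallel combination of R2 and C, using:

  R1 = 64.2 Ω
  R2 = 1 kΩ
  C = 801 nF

Step 1 — Angular frequency: ω = 2π·f = 2π·39.3 = 246.9 rad/s.
Step 2 — Component impedances:
  R1: Z = R = 64.2 Ω
  R2: Z = R = 1000 Ω
  C: Z = 1/(jωC) = -j/(ω·C) = 0 - j5056 Ω
Step 3 — Parallel branch: R2 || C = 1/(1/R2 + 1/C) = 962.4 - j190.3 Ω.
Step 4 — Series with R1: Z_total = R1 + (R2 || C) = 1027 - j190.3 Ω = 1044∠-10.5° Ω.
Step 5 — Power factor: PF = cos(φ) = Re(Z)/|Z| = 1026.55/1044.05 = 0.9832.
Step 6 — Type: Im(Z) = -190.3 ⇒ leading (phase φ = -10.5°).

PF = 0.9832 (leading, φ = -10.5°)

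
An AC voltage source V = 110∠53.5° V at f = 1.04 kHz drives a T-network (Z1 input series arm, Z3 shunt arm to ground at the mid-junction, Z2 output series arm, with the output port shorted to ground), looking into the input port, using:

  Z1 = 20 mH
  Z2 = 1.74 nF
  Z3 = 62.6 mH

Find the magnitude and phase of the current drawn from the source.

Step 1 — Angular frequency: ω = 2π·f = 2π·1040 = 6535 rad/s.
Step 2 — Component impedances:
  Z1: Z = jωL = j·6535·0.02 = 0 + j130.7 Ω
  Z2: Z = 1/(jωC) = -j/(ω·C) = 0 - j8.795e+04 Ω
  Z3: Z = jωL = j·6535·0.0626 = 0 + j409.1 Ω
Step 3 — With the output port shorted to ground, the output series arm Z2 runs from the junction to ground; the shunt arm Z3 also runs from the junction to ground. They appear in parallel: Z3 || Z2 = 0 + j411 Ω.
Step 4 — Series with input arm Z1: Z_in = Z1 + (Z3 || Z2) = 0 + j541.7 Ω = 541.7∠90.0° Ω.
Step 5 — Source phasor: V = 110∠53.5° V = 65.43 + j88.42 V.
Step 6 — Ohm's law: I = V / Z_total = (65.43 + j88.42) / (0 + j541.7) = 0.1632 - j0.1208 A.
Step 7 — Convert to polar: |I| = 0.2031 A, ∠I = -36.5°.

I = 0.2031∠-36.5° A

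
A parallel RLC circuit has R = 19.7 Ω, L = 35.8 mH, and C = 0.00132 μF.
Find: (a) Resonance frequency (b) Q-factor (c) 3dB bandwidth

Step 1 — Resonance: ω₀ = 1/√(LC) = 1/√(0.0358·1.32e-09) = 1.455e+05 rad/s.
Step 2 — f₀ = ω₀/(2π) = 2.315e+04 Hz.
Step 3 — Parallel Q: Q = R/(ω₀L) = 19.7/(1.455e+05·0.0358) = 0.003783.
Step 4 — Bandwidth: Δω = ω₀/Q = 3.846e+07 rad/s; BW = Δω/(2π) = 6.12e+06 Hz.

(a) f₀ = 2.315e+04 Hz  (b) Q = 0.003783  (c) BW = 6.12e+06 Hz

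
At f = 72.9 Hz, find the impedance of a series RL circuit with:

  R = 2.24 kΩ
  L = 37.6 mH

Step 1 — Angular frequency: ω = 2π·f = 2π·72.9 = 458 rad/s.
Step 2 — Component impedances:
  R: Z = R = 2240 Ω
  L: Z = jωL = j·458·0.0376 = 0 + j17.22 Ω
Step 3 — Series combination: Z_total = R + L = 2240 + j17.22 Ω = 2240∠0.4° Ω.

Z = 2240 + j17.22 Ω = 2240∠0.4° Ω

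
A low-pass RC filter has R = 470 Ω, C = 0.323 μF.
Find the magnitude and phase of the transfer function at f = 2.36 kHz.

Step 1 — Angular frequency: ω = 2π·2360 = 1.483e+04 rad/s.
Step 2 — Transfer function: H(jω) = 1/(1 + jωRC).
Step 3 — Denominator: 1 + jωRC = 1 + j·1.483e+04·470·3.23e-07 = 1 + j2.251.
Step 4 — H = 0.1648 - j0.371.
Step 5 — Magnitude: |H| = 0.406 (-7.8 dB); phase: φ = -66.0°.

|H| = 0.406 (-7.8 dB), φ = -66.0°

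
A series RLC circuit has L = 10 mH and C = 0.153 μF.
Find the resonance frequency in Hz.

Step 1 — Resonance condition Im(Z)=0 gives ω₀ = 1/√(LC).
Step 2 — ω₀ = 1/√(0.01·1.53e-07) = 2.557e+04 rad/s.
Step 3 — f₀ = ω₀/(2π) = 4069 Hz.

f₀ = 4069 Hz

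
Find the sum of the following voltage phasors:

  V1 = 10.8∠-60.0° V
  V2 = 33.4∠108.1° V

Step 1 — Convert each phasor to rectangular form:
  V1 = 10.8·(cos(-60.0°) + j·sin(-60.0°)) = 5.4 - j9.353 V
  V2 = 33.4·(cos(108.1°) + j·sin(108.1°)) = -10.38 + j31.75 V
Step 2 — Sum components: V_total = -4.977 + j22.39 V.
Step 3 — Convert to polar: |V_total| = 22.94 V, ∠V_total = 102.5°.

V_total = 22.94∠102.5° V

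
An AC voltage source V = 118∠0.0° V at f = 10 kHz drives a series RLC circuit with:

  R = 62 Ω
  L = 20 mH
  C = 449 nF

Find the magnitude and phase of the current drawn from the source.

Step 1 — Angular frequency: ω = 2π·f = 2π·1e+04 = 6.283e+04 rad/s.
Step 2 — Component impedances:
  R: Z = R = 62 Ω
  L: Z = jωL = j·6.283e+04·0.02 = 0 + j1257 Ω
  C: Z = 1/(jωC) = -j/(ω·C) = 0 - j35.45 Ω
Step 3 — Series combination: Z_total = R + L + C = 62 + j1221 Ω = 1223∠87.1° Ω.
Step 4 — Source phasor: V = 118∠0.0° V = 118 V.
Step 5 — Ohm's law: I = V / Z_total = (118) / (62 + j1221) = 0.004893 - j0.09638 A.
Step 6 — Convert to polar: |I| = 0.0965 A, ∠I = -87.1°.

I = 0.0965∠-87.1° A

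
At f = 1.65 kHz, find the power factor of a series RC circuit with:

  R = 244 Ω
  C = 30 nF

Step 1 — Angular frequency: ω = 2π·f = 2π·1650 = 1.037e+04 rad/s.
Step 2 — Component impedances:
  R: Z = R = 244 Ω
  C: Z = 1/(jωC) = -j/(ω·C) = 0 - j3215 Ω
Step 3 — Series combination: Z_total = R + C = 244 - j3215 Ω = 3224∠-85.7° Ω.
Step 4 — Power factor: PF = cos(φ) = Re(Z)/|Z| = 244/3224.5 = 0.07567.
Step 5 — Type: Im(Z) = -3215 ⇒ leading (phase φ = -85.7°).

PF = 0.07567 (leading, φ = -85.7°)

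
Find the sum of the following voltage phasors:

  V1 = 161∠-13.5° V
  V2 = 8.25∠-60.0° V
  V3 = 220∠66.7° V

Step 1 — Convert each phasor to rectangular form:
  V1 = 161·(cos(-13.5°) + j·sin(-13.5°)) = 156.6 - j37.58 V
  V2 = 8.25·(cos(-60.0°) + j·sin(-60.0°)) = 4.125 - j7.145 V
  V3 = 220·(cos(66.7°) + j·sin(66.7°)) = 87.02 + j202.1 V
Step 2 — Sum components: V_total = 247.7 + j157.3 V.
Step 3 — Convert to polar: |V_total| = 293.4 V, ∠V_total = 32.4°.

V_total = 293.4∠32.4° V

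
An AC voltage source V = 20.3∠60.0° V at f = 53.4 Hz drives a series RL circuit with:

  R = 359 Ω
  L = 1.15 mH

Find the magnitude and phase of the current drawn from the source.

Step 1 — Angular frequency: ω = 2π·f = 2π·53.4 = 335.5 rad/s.
Step 2 — Component impedances:
  R: Z = R = 359 Ω
  L: Z = jωL = j·335.5·0.00115 = 0 + j0.3859 Ω
Step 3 — Series combination: Z_total = R + L = 359 + j0.3859 Ω = 359∠0.1° Ω.
Step 4 — Source phasor: V = 20.3∠60.0° V = 10.15 + j17.58 V.
Step 5 — Ohm's law: I = V / Z_total = (10.15 + j17.58) / (359 + j0.3859) = 0.02833 + j0.04894 A.
Step 6 — Convert to polar: |I| = 0.05655 A, ∠I = 59.9°.

I = 0.05655∠59.9° A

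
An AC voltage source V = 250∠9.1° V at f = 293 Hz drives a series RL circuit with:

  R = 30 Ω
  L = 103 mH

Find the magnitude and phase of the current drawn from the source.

Step 1 — Angular frequency: ω = 2π·f = 2π·293 = 1841 rad/s.
Step 2 — Component impedances:
  R: Z = R = 30 Ω
  L: Z = jωL = j·1841·0.103 = 0 + j189.6 Ω
Step 3 — Series combination: Z_total = R + L = 30 + j189.6 Ω = 192∠81.0° Ω.
Step 4 — Source phasor: V = 250∠9.1° V = 246.9 + j39.54 V.
Step 5 — Ohm's law: I = V / Z_total = (246.9 + j39.54) / (30 + j189.6) = 0.4044 - j1.238 A.
Step 6 — Convert to polar: |I| = 1.302 A, ∠I = -71.9°.

I = 1.302∠-71.9° A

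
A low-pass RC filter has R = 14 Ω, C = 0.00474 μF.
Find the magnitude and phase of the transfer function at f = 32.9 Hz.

Step 1 — Angular frequency: ω = 2π·32.9 = 206.7 rad/s.
Step 2 — Transfer function: H(jω) = 1/(1 + jωRC).
Step 3 — Denominator: 1 + jωRC = 1 + j·206.7·14·4.74e-09 = 1 + j1.372e-05.
Step 4 — H = 1 - j1.372e-05.
Step 5 — Magnitude: |H| = 1 (-0.0 dB); phase: φ = -0.0°.

|H| = 1 (-0.0 dB), φ = -0.0°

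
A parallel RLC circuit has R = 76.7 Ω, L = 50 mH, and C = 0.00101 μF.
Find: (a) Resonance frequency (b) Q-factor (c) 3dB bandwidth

Step 1 — Resonance: ω₀ = 1/√(LC) = 1/√(0.05·1.01e-09) = 1.407e+05 rad/s.
Step 2 — f₀ = ω₀/(2π) = 2.24e+04 Hz.
Step 3 — Parallel Q: Q = R/(ω₀L) = 76.7/(1.407e+05·0.05) = 0.0109.
Step 4 — Bandwidth: Δω = ω₀/Q = 1.291e+07 rad/s; BW = Δω/(2π) = 2.054e+06 Hz.

(a) f₀ = 2.24e+04 Hz  (b) Q = 0.0109  (c) BW = 2.054e+06 Hz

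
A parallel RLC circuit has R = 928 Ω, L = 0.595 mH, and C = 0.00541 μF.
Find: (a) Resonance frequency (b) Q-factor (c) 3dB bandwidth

Step 1 — Resonance: ω₀ = 1/√(LC) = 1/√(0.000595·5.41e-09) = 5.574e+05 rad/s.
Step 2 — f₀ = ω₀/(2π) = 8.871e+04 Hz.
Step 3 — Parallel Q: Q = R/(ω₀L) = 928/(5.574e+05·0.000595) = 2.798.
Step 4 — Bandwidth: Δω = ω₀/Q = 1.992e+05 rad/s; BW = Δω/(2π) = 3.17e+04 Hz.

(a) f₀ = 8.871e+04 Hz  (b) Q = 2.798  (c) BW = 3.17e+04 Hz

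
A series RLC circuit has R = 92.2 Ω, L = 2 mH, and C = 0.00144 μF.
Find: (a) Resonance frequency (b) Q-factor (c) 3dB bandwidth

Step 1 — Resonance: ω₀ = 1/√(LC) = 1/√(0.002·1.44e-09) = 5.893e+05 rad/s.
Step 2 — f₀ = ω₀/(2π) = 9.378e+04 Hz.
Step 3 — Series Q: Q = ω₀L/R = 5.893e+05·0.002/92.2 = 12.78.
Step 4 — Bandwidth: Δω = ω₀/Q = 4.61e+04 rad/s; BW = Δω/(2π) = 7337 Hz.

(a) f₀ = 9.378e+04 Hz  (b) Q = 12.78  (c) BW = 7337 Hz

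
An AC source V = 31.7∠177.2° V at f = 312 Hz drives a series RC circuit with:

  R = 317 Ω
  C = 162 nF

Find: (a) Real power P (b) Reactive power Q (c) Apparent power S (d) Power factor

Step 1 — Angular frequency: ω = 2π·f = 2π·312 = 1960 rad/s.
Step 2 — Component impedances:
  R: Z = R = 317 Ω
  C: Z = 1/(jωC) = -j/(ω·C) = 0 - j3149 Ω
Step 3 — Series combination: Z_total = R + C = 317 - j3149 Ω = 3165∠-84.3° Ω.
Step 4 — Source phasor: V = 31.7∠177.2° V = -31.66 + j1.549 V.
Step 5 — Current: I = V / Z = -0.001489 - j0.009905 A = 0.01002∠-98.5° A.
Step 6 — Complex power: S = V·I* = 0.03181 - j0.3159 VA.
Step 7 — Real power: P = Re(S) = 0.03181 W.
Step 8 — Reactive power: Q = Im(S) = -0.3159 VAR.
Step 9 — Apparent power: |S| = 0.3175 VA.
Step 10 — Power factor: PF = P/|S| = 0.1002 (leading).

(a) P = 0.03181 W  (b) Q = -0.3159 VAR  (c) S = 0.3175 VA  (d) PF = 0.1002 (leading)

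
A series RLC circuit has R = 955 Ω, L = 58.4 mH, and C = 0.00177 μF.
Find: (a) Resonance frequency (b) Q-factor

Step 1 — Resonance condition Im(Z)=0 gives ω₀ = 1/√(LC).
Step 2 — ω₀ = 1/√(0.0584·1.77e-09) = 9.836e+04 rad/s.
Step 3 — f₀ = ω₀/(2π) = 1.565e+04 Hz.
Step 4 — Series Q: Q = ω₀L/R = 9.836e+04·0.0584/955 = 6.015.

(a) f₀ = 1.565e+04 Hz  (b) Q = 6.015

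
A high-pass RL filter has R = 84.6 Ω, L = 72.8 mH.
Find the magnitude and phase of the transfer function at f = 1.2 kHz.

Step 1 — Angular frequency: ω = 2π·1200 = 7540 rad/s.
Step 2 — Transfer function: H(jω) = jωL/(R + jωL).
Step 3 — Numerator jωL = j·548.9; denominator R + jωL = 84.6 + j548.9.
Step 4 — H = 0.9768 + j0.1506.
Step 5 — Magnitude: |H| = 0.9883 (-0.1 dB); phase: φ = 8.8°.

|H| = 0.9883 (-0.1 dB), φ = 8.8°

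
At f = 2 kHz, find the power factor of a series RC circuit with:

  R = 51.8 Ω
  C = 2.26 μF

Step 1 — Angular frequency: ω = 2π·f = 2π·2000 = 1.257e+04 rad/s.
Step 2 — Component impedances:
  R: Z = R = 51.8 Ω
  C: Z = 1/(jωC) = -j/(ω·C) = 0 - j35.21 Ω
Step 3 — Series combination: Z_total = R + C = 51.8 - j35.21 Ω = 62.63∠-34.2° Ω.
Step 4 — Power factor: PF = cos(φ) = Re(Z)/|Z| = 51.8/62.634 = 0.827.
Step 5 — Type: Im(Z) = -35.21 ⇒ leading (phase φ = -34.2°).

PF = 0.827 (leading, φ = -34.2°)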